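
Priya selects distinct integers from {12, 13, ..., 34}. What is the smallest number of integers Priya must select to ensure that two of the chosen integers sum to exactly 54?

17

Two chosen integers sum to 54 exactly when both halves of some pair {x, 54−x} with 20 ≤ x ≤ 54−x ≤ 34 are chosen — 7 such pairs.
The remaining 9 elements (those with no distinct partner in range) can never complete a 54-sum, so the worst case takes all of them and one from each pair: 9 + 7 = 16.
The 17th integer has to be the second member of some pair, so 16 + 1 = 17.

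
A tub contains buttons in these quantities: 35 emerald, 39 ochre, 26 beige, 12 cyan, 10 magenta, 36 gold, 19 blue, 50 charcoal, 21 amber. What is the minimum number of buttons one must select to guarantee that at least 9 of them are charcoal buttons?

In the worst case for collecting charcoal buttons, every non-charcoal button comes out first.
There are 35 + 39 + 26 + 12 + 10 + 36 + 19 + 21 = 198 non-charcoal buttons altogether.
After those, each further button must be charcoal, so 198 + 9 = 207 draws guarantee 9 charcoal buttons.

207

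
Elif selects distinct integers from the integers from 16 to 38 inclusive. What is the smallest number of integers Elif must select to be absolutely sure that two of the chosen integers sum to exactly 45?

17

Two chosen integers sum to 45 exactly when both halves of some pair {x, 45−x} with 16 ≤ x ≤ 45−x ≤ 29 are chosen — 7 such pairs.
The remaining 9 elements (those with no distinct partner in range) can never complete a 45-sum, so the worst case takes all of them and one from each pair: 9 + 7 = 16.
By the pigeonhole principle, the 17th integer has to be the second member of some pair, so 16 + 1 = 17.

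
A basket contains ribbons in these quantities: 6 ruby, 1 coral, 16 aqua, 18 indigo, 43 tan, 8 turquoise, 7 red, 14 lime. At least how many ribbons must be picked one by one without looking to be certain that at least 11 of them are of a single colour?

An adversary could hand out at most 10 ribbons per colour (4 colours run out sooner): 6 + 1 + 10 + 10 + 10 + 8 + 7 + 10 = 62 ribbons and still no colour has 11.
Pigeonhole: one more ribbon lands in a colour already at 10, so 63 draws are enough and 62 are not.

63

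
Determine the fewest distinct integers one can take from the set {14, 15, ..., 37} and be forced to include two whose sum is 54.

15

Group the elements by complementary pair {x, 54−x}: {17,37}, {18,36}, {19,35}, …, giving 10 two-element pairs, the single value 27 (it cannot pair with itself since the integers are distinct), and 3 integers whose partner 54−x falls outside [14,37].
Treating each of those 14 groups as a pigeonhole, one can pick one integer per group — 14 integers — with no two summing to 54.
The 15th integer lands in an occupied pair, forcing a sum of 54.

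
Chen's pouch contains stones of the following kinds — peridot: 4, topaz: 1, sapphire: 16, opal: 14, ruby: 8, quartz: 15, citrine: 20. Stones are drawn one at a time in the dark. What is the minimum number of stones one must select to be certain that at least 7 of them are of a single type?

By the pigeonhole principle, put each drawn stone into a box by type. The largest draw with every box below 7 takes min(count, 6) from each type; types with fewer than 6 contribute all they have.
Σ min(cᵢ, 6) = 4 + 1 + 6 + 6 + 6 + 6 + 6 = 35.
Draw number 35 + 1 = 36 must push one box to 7.

36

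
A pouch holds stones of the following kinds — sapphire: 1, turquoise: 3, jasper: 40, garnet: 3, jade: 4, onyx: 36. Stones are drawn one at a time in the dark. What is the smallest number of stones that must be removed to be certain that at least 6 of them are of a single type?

By pigeonhole, put each drawn stone into a box by type. The largest draw with every box below 6 takes min(count, 5) from each type; types with fewer than 5 contribute all they have.
Σ min(cᵢ, 5) = 1 + 3 + 5 + 3 + 4 + 5 = 21.
Draw number 21 + 1 = 22 must push one box to 6.

22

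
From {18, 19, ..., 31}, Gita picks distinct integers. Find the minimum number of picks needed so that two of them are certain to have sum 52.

A set avoiding the sum 52 can contain at most one of each pair {x, 52−x}, plus the 4 elements whose complement lies outside the range or equal to its own complement.
The integers 18, …, 26 (9 of them) are such a set: any two sum to at least 18+19 = 37 and at most 25+26 = 51 < 52.
By pigeonhole, any 10th integer completes one of the 5 pairs, so 10 choices force a sum of 52.

10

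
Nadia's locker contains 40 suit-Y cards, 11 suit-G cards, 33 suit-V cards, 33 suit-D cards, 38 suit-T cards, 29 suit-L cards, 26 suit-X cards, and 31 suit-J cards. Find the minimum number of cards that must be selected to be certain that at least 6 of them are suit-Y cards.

207

In the worst case for collecting suit-Y cards, every non-suit-Y card comes out first.
There are 11 + 33 + 33 + 38 + 29 + 26 + 31 = 201 non-suit-Y cards altogether.
After those, each further card must be suit-Y, so 201 + 6 = 207 draws guarantee 6 suit-Y cards.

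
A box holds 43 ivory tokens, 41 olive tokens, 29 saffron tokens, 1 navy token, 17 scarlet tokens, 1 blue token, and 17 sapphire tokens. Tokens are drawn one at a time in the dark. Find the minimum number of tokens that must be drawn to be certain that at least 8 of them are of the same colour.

Pigeonhole: the 7 colours are the holes; the tokens drawn are the pigeons.
To avoid 8 of any one colour, the worst case takes at most 7 of each colour, or every token of a colour that has fewer than 7.
That gives 7 + 7 + 7 + 1 + 7 + 1 + 7 = 37 tokens with no colour reaching 8.
The next token forces some colour to 8, so 37 + 1 = 38.

38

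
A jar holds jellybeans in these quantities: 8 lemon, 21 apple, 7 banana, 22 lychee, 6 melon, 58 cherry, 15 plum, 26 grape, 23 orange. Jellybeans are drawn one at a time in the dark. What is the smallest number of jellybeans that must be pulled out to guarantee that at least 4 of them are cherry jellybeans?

132

In the worst case for collecting cherry jellybeans, every non-cherry jellybean comes out first.
There are 8 + 21 + 7 + 22 + 6 + 15 + 26 + 23 = 128 non-cherry jellybeans altogether.
After those, each further jellybean must be cherry, so 128 + 4 = 132 draws guarantee 4 cherry jellybeans.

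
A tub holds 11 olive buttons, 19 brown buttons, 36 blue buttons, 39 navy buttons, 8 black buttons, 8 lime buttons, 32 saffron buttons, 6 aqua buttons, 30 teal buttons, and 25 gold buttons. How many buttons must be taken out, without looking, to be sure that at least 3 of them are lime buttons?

In the worst case for collecting lime buttons, every non-lime button comes out first.
There are 11 + 19 + 36 + 39 + 8 + 32 + 6 + 30 + 25 = 206 non-lime buttons altogether.
After those, each further button must be lime, so 206 + 3 = 209 draws guarantee 3 lime buttons.

209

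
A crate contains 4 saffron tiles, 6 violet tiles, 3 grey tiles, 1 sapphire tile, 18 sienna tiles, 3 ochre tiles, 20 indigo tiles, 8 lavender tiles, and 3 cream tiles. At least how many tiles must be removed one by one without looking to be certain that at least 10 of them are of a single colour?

Pigeonhole: put each drawn tile into a box by colour. The largest draw with every box below 10 takes min(count, 9) from each colour; colours with fewer than 9 contribute all they have.
Σ min(cᵢ, 9) = 4 + 6 + 3 + 1 + 9 + 3 + 9 + 8 + 3 = 46.
Draw number 46 + 1 = 47 must push one box to 10.

47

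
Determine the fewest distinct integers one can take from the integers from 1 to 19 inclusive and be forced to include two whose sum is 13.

Group the elements by complementary pair {x, 13−x}: {1,12}, {2,11}, {3,10}, …, giving 6 two-element pairs and 7 integers whose partner 13−x falls outside [1,19].
Treating each of those 13 groups as a pigeonhole, one can pick one integer per group — 13 integers — with no two summing to 13.
The 14th integer lands in an occupied pair, forcing a sum of 13.

14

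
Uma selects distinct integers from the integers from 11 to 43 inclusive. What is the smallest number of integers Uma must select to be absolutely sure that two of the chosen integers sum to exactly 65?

A set avoiding the sum 65 can contain at most one of each pair {x, 65−x}, plus the 11 elements whose complement lies outside the range.
The integers 11, …, 32 (22 of them) are such a set: any two sum to at least 11+12 = 23 and at most 31+32 = 63 < 65.
By the pigeonhole principle, any 23rd integer completes one of the 11 pairs, so 23 choices force a sum of 65.

23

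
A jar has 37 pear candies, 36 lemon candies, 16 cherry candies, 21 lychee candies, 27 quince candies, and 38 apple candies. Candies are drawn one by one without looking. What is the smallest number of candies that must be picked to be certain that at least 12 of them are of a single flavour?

An adversary could hand out at most 11 candies per flavour: 11 + 11 + 11 + 11 + 11 + 11 = 66 candies and still no flavour has 12.
By pigeonhole, one more candy lands in a flavour already at 11, so 67 draws are enough and 66 are not.

67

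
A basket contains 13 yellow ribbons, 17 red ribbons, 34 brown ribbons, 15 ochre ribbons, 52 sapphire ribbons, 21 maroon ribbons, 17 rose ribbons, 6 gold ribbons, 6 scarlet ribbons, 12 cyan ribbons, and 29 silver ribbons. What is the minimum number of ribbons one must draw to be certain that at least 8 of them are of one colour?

76

An adversary could hand out at most 7 ribbons per colour (gold, scarlet run out sooner): 7 + 7 + 7 + 7 + 7 + 7 + 7 + 6 + 6 + 7 + 7 = 75 ribbons and still no colour has 8.
Pigeonhole: one more ribbon lands in a colour already at 7, so 76 draws are enough and 75 are not.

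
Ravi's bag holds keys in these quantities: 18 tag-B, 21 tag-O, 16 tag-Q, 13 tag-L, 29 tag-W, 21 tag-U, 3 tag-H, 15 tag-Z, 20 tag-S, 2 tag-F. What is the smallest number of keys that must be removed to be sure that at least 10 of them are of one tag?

An adversary could hand out at most 9 keys per tag (tag-H, tag-F run out sooner): 9 + 9 + 9 + 9 + 9 + 9 + 3 + 9 + 9 + 2 = 77 keys and still no tag has 10.
By pigeonhole, one more key lands in a tag already at 9, so 78 draws are enough and 77 are not.

78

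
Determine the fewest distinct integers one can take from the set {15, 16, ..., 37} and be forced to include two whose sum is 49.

Group the elements by complementary pair {x, 49−x}: {15,34}, {16,33}, {17,32}, …, giving 10 two-element pairs and 3 integers whose partner 49−x falls outside [15,37].
By the pigeonhole principle, treating each of those 13 groups as a pigeonhole, one can pick one integer per group — 13 integers — with no two summing to 49.
The 14th integer lands in an occupied pair, forcing a sum of 49.

14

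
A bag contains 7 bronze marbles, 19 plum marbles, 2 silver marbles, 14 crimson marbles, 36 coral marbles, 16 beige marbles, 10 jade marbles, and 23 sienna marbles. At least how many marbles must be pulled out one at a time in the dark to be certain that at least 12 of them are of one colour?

75

Put each drawn marble into a box by colour. The largest draw with every box below 12 takes min(count, 11) from each colour; colours with fewer than 11 contribute all they have.
Σ min(cᵢ, 11) = 7 + 11 + 2 + 11 + 11 + 11 + 10 + 11 = 74.
Draw number 74 + 1 = 75 must push one box to 12.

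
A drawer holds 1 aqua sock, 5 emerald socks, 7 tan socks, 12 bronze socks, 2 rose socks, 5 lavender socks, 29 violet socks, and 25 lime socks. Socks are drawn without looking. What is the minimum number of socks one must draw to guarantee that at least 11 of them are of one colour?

51

By pigeonhole, put each drawn sock into a box by colour. The largest draw with every box below 11 takes min(count, 10) from each colour; colours with fewer than 10 contribute all they have.
Σ min(cᵢ, 10) = 1 + 5 + 7 + 10 + 2 + 5 + 10 + 10 = 50.
Draw number 50 + 1 = 51 must push one box to 11.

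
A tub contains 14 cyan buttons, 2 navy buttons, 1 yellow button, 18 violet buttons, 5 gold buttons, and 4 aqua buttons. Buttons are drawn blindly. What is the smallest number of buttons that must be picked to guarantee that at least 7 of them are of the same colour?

An adversary could hand out at most 6 buttons per colour (4 colours run out sooner): 6 + 2 + 1 + 6 + 5 + 4 = 24 buttons and still no colour has 7.
One more button lands in a colour already at 6, so 25 draws are enough and 24 are not.

25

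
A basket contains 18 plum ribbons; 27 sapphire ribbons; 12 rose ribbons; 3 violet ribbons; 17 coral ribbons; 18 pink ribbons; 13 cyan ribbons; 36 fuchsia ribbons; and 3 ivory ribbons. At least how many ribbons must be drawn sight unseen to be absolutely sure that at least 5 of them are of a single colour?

An adversary could hand out at most 4 ribbons per colour (violet, ivory run out sooner): 4 + 4 + 4 + 3 + 4 + 4 + 4 + 4 + 3 = 34 ribbons and still no colour has 5.
One more ribbon lands in a colour already at 4, so 35 draws are enough and 34 are not.

35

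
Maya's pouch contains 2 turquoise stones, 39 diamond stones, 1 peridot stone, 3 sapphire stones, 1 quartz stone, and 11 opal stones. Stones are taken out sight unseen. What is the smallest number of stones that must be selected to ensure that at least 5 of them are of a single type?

An adversary could hand out at most 4 stones per type (4 types run out sooner): 2 + 4 + 1 + 3 + 1 + 4 = 15 stones and still no type has 5.
By the pigeonhole principle, one more stone lands in a type already at 4, so 16 draws are enough and 15 are not.

16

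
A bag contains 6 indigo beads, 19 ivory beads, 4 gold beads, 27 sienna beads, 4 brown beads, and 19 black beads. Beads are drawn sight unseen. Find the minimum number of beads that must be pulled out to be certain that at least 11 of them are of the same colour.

The 6 colours are the holes; the beads drawn are the pigeons.
To avoid 11 of any one colour, the worst case takes at most 10 of each colour, or every bead of a colour that has fewer than 10.
That gives 6 + 10 + 4 + 10 + 4 + 10 = 44 beads with no colour reaching 11.
The next bead forces some colour to 11, so 44 + 1 = 45.

45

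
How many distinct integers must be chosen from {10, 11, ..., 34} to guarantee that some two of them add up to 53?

Group the elements by complementary pair {x, 53−x}: {19,34}, {20,33}, {21,32}, …, giving 8 two-element pairs and 9 integers whose partner 53−x falls outside [10,34].
By pigeonhole, treating each of those 17 groups as a pigeonhole, one can pick one integer per group — 17 integers — with no two summing to 53.
The 18th integer lands in an occupied pair, forcing a sum of 53.

18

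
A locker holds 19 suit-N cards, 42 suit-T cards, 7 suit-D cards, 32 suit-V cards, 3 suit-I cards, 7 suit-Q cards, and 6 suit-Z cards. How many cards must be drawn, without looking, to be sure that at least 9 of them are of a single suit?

48

An adversary could hand out at most 8 cards per suit (4 suits run out sooner): 8 + 8 + 7 + 8 + 3 + 7 + 6 = 47 cards and still no suit has 9.
One more card lands in a suit already at 8, so 48 draws are enough and 47 are not.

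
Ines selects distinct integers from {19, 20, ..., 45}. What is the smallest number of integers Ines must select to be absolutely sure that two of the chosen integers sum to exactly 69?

17

Group the elements by complementary pair {x, 69−x}: {24,45}, {25,44}, {26,43}, …, giving 11 two-element pairs and 5 integers whose partner 69−x falls outside [19,45].
By pigeonhole, treating each of those 16 groups as a pigeonhole, one can pick one integer per group — 16 integers — with no two summing to 69.
The 17th integer lands in an occupied pair, forcing a sum of 69.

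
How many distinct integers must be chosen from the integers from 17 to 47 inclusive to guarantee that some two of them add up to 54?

22

Two chosen integers sum to 54 exactly when both halves of some pair {x, 54−x} with 17 ≤ x ≤ 54−x ≤ 37 are chosen — 10 such pairs.
The remaining 11 elements (those with no distinct partner in range) can never complete a 54-sum, so the worst case takes all of them and one from each pair: 11 + 10 = 21.
By pigeonhole, the 22nd integer has to be the second member of some pair, so 21 + 1 = 22.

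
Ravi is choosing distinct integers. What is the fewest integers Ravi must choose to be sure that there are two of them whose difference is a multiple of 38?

Integers whose pairwise differences are multiples of 38 are exactly those sharing a remainder mod 38. The 38 residue classes mod 38 are the pigeonholes.
With 38 integers one could put 1 in each residue class and have no class reach 2.
The 39th integer pushes some class to 2, so 38·1 + 1 = 39.

39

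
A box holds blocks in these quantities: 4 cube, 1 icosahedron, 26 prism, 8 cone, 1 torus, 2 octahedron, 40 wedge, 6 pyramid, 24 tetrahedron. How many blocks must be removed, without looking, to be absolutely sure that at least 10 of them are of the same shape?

50

Pigeonhole: the 9 shapes are the holes; the blocks drawn are the pigeons.
To avoid 10 of any one shape, the worst case takes at most 9 of each shape, or every block of a shape that has fewer than 9.
That gives 4 + 1 + 9 + 8 + 1 + 2 + 9 + 6 + 9 = 49 blocks with no shape reaching 10.
The next block forces some shape to 10, so 49 + 1 = 50.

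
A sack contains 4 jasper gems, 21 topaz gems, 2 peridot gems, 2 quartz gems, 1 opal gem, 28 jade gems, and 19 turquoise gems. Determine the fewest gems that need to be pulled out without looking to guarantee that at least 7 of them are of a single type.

By pigeonhole, put each drawn gem into a box by type. The largest draw with every box below 7 takes min(count, 6) from each type; types with fewer than 6 contribute all they have.
Σ min(cᵢ, 6) = 4 + 6 + 2 + 2 + 1 + 6 + 6 = 27.
Draw number 27 + 1 = 28 must push one box to 7.

28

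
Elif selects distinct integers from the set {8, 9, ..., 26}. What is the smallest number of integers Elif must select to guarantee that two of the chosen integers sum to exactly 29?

13

Two chosen integers sum to 29 exactly when both halves of some pair {x, 29−x} with 8 ≤ x ≤ 29−x ≤ 21 are chosen — 7 such pairs.
The remaining 5 elements (those with no distinct partner in range) can never complete a 29-sum, so the worst case takes all of them and one from each pair: 5 + 7 = 12.
The 13th integer has to be the second member of some pair, so 12 + 1 = 13.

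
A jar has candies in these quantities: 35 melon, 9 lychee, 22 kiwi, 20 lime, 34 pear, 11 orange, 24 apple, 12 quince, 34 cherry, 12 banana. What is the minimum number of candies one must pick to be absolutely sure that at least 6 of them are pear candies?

In the worst case for collecting pear candies, every non-pear candy comes out first.
There are 35 + 9 + 22 + 20 + 11 + 24 + 12 + 34 + 12 = 179 non-pear candies altogether.
After those, each further candy must be pear, so 179 + 6 = 185 draws guarantee 6 pear candies.

185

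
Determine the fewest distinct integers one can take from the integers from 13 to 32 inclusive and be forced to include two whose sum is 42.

Two chosen integers sum to 42 exactly when both halves of some pair {x, 42−x} with 13 ≤ x ≤ 42−x ≤ 29 are chosen — 8 such pairs.
The remaining 4 elements (those with no distinct partner in range) can never complete a 42-sum, so the worst case takes all of them and one from each pair: 4 + 8 = 12.
Pigeonhole: the 13th integer has to be the second member of some pair, so 12 + 1 = 13.

13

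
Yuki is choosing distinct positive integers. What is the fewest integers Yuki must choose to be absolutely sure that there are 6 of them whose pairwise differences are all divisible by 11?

Integers whose pairwise differences are multiples of 11 are exactly those sharing a remainder mod 11. By the pigeonhole principle, the 11 residue classes mod 11 are the pigeonholes.
With 55 integers one could put 5 in each residue class and have no class reach 6.
The 56th integer pushes some class to 6, so 11·5 + 1 = 56.

56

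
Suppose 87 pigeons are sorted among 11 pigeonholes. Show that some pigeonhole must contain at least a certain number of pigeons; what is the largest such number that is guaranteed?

The 11 pigeonholes are the holes and the 87 pigeons are the pigeons.
If every pigeonhole held at most 7 pigeons, the total would be at most 11 × 7 = 77, which is less than 87.
So some pigeonhole holds at least ⌈87/11⌉ = 8 pigeons.

8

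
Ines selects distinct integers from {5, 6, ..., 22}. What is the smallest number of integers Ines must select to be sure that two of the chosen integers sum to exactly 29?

Group the elements by complementary pair {x, 29−x}: {7,22}, {8,21}, {9,20}, …, giving 8 two-element pairs and 2 integers whose partner 29−x falls outside [5,22].
By the pigeonhole principle, treating each of those 10 groups as a pigeonhole, one can pick one integer per group — 10 integers — with no two summing to 29.
The 11th integer lands in an occupied pair, forcing a sum of 29.

11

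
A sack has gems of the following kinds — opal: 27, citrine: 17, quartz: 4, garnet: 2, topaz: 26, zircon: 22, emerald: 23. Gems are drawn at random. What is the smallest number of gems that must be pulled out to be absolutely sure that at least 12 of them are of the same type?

62

By the pigeonhole principle, put each drawn gem into a box by type. The largest draw with every box below 12 takes min(count, 11) from each type; types with fewer than 11 contribute all they have.
Σ min(cᵢ, 11) = 11 + 11 + 4 + 2 + 11 + 11 + 11 = 61.
Draw number 61 + 1 = 62 must push one box to 12.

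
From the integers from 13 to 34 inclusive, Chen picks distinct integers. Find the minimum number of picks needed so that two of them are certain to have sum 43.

A set avoiding the sum 43 can contain at most one of each pair {x, 43−x}, plus the 4 elements whose complement lies outside the range.
The integers 22, …, 34 (13 of them) are such a set: any two sum to at least 22+23 = 45 > 43.
Any 14th integer completes one of the 9 pairs, so 14 choices force a sum of 43.

14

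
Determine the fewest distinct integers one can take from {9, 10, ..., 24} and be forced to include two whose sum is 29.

Two chosen integers sum to 29 exactly when both halves of some pair {x, 29−x} with 9 ≤ x ≤ 29−x ≤ 20 are chosen — 6 such pairs.
The remaining 4 elements (those with no distinct partner in range) can never complete a 29-sum, so the worst case takes all of them and one from each pair: 4 + 6 = 10.
The 11th integer has to be the second member of some pair, so 10 + 1 = 11.

11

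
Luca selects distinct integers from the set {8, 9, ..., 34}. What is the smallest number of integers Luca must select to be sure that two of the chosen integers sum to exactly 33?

Two chosen integers sum to 33 exactly when both halves of some pair {x, 33−x} with 8 ≤ x ≤ 33−x ≤ 25 are chosen — 9 such pairs.
The remaining 9 elements (those with no distinct partner in range) can never complete a 33-sum, so the worst case takes all of them and one from each pair: 9 + 9 = 18.
Pigeonhole: the 19th integer has to be the second member of some pair, so 18 + 1 = 19.

19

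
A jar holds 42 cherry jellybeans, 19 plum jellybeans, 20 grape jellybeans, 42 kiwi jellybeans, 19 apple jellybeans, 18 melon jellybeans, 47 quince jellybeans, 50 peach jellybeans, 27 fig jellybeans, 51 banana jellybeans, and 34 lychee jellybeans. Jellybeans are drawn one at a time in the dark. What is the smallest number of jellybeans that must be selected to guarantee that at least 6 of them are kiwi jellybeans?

In the worst case for collecting kiwi jellybeans, every non-kiwi jellybean comes out first.
There are 42 + 19 + 20 + 19 + 18 + 47 + 50 + 27 + 51 + 34 = 327 non-kiwi jellybeans altogether.
After those, each further jellybean must be kiwi, so 327 + 6 = 333 draws guarantee 6 kiwi jellybeans.

333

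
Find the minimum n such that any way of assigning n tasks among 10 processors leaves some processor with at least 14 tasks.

With 130 tasks one could put exactly 13 in each of the 10 processors, and no processor would reach 14.
Pigeonhole: one more task must land in a processor that already has 13, giving it 14.
So 10 × 13 + 1 = 131 tasks are required.

131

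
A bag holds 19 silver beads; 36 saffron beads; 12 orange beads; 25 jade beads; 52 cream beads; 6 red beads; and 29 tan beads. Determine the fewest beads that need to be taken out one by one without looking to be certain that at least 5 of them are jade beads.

In the worst case for collecting jade beads, every non-jade bead comes out first.
There are 19 + 36 + 12 + 52 + 6 + 29 = 154 non-jade beads altogether.
After those, each further bead must be jade, so 154 + 5 = 159 draws guarantee 5 jade beads.

159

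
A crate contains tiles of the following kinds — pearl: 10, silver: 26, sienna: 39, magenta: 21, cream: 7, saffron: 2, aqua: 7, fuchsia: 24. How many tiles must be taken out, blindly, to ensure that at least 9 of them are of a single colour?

By the pigeonhole principle, put each drawn tile into a box by colour. The largest draw with every box below 9 takes min(count, 8) from each colour; colours with fewer than 8 contribute all they have.
Σ min(cᵢ, 8) = 8 + 8 + 8 + 8 + 7 + 2 + 7 + 8 = 56.
Draw number 56 + 1 = 57 must push one box to 9.

57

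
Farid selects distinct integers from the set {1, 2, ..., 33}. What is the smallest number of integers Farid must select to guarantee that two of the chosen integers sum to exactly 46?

A set avoiding the sum 46 can contain at most one of each pair {x, 46−x}, plus the 13 elements whose complement lies outside the range or equal to its own complement.
The integers 1, …, 23 (23 of them) are such a set: any two sum to at least 1+2 = 3 and at most 22+23 = 45 < 46.
Any 24th integer completes one of the 10 pairs, so 24 choices force a sum of 46.

24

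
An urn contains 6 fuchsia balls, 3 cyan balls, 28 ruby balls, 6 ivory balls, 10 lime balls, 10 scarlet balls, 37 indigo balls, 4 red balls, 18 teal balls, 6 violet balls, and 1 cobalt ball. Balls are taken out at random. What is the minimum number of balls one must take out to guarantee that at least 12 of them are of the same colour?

80

The 11 colours are the holes; the balls drawn are the pigeons.
To avoid 12 of any one colour, the worst case takes at most 11 of each colour, or every ball of a colour that has fewer than 11.
That gives 6 + 3 + 11 + 6 + 10 + 10 + 11 + 4 + 11 + 6 + 1 = 79 balls with no colour reaching 12.
The next ball forces some colour to 12, so 79 + 1 = 80.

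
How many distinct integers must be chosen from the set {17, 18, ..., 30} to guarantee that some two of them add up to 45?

9

Two chosen integers sum to 45 exactly when both halves of some pair {x, 45−x} with 17 ≤ x ≤ 45−x ≤ 28 are chosen — 6 such pairs.
The remaining 2 elements (those with no distinct partner in range) can never complete a 45-sum, so the worst case takes all of them and one from each pair: 2 + 6 = 8.
The 9th integer has to be the second member of some pair, so 8 + 1 = 9.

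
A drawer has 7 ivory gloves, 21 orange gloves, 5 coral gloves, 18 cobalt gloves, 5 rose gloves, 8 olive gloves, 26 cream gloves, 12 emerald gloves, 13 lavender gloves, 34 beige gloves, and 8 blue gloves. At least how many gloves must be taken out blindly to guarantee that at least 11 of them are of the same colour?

Put each drawn glove into a box by colour. The largest draw with every box below 11 takes min(count, 10) from each colour; colours with fewer than 10 contribute all they have.
Σ min(cᵢ, 10) = 7 + 10 + 5 + 10 + 5 + 8 + 10 + 10 + 10 + 10 + 8 = 93.
Draw number 93 + 1 = 94 must push one box to 11.

94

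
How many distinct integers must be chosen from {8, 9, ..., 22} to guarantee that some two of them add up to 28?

10

A set avoiding the sum 28 can contain at most one of each pair {x, 28−x}, plus the 3 elements whose complement lies outside the range or equal to its own complement.
The integers 14, …, 22 (9 of them) are such a set: any two sum to at least 14+15 = 29 > 28.
Pigeonhole: any 10th integer completes one of the 6 pairs, so 10 choices force a sum of 28.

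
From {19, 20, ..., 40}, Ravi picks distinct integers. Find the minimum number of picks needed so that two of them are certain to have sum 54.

A set avoiding the sum 54 can contain at most one of each pair {x, 54−x}, plus the 6 elements whose complement lies outside the range or equal to its own complement.
The integers 27, …, 40 (14 of them) are such a set: any two sum to at least 27+28 = 55 > 54.
Pigeonhole: any 15th integer completes one of the 8 pairs, so 15 choices force a sum of 54.

15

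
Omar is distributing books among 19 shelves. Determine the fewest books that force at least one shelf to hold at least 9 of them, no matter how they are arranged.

With 152 books one could put exactly 8 in each of the 19 shelves, and no shelf would reach 9.
Pigeonhole: one more book must land in a shelf that already has 8, giving it 9.
So 19 × 8 + 1 = 153 books are required.

153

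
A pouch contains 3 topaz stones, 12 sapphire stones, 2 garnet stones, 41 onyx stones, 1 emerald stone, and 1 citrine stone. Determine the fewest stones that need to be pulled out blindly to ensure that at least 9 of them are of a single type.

By the pigeonhole principle, the 6 types are the holes; the stones drawn are the pigeons.
To avoid 9 of any one type, the worst case takes at most 8 of each type, or every stone of a type that has fewer than 8.
That gives 3 + 8 + 2 + 8 + 1 + 1 = 23 stones with no type reaching 9.
The next stone forces some type to 9, so 23 + 1 = 24.

24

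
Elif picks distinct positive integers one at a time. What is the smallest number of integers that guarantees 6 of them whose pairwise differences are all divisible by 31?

156

Integers whose pairwise differences are multiples of 31 are exactly those sharing a remainder mod 31. Pigeonhole: the 31 residue classes mod 31 are the pigeonholes.
With 155 integers one could put 5 in each residue class and have no class reach 6.
The 156th integer pushes some class to 6, so 31·5 + 1 = 156.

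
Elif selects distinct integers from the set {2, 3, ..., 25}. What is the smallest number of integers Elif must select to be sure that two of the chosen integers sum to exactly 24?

A set avoiding the sum 24 can contain at most one of each pair {x, 24−x}, plus the 4 elements whose complement lies outside the range or equal to its own complement.
The integers 12, …, 25 (14 of them) are such a set: any two sum to at least 12+13 = 25 > 24.
Any 15th integer completes one of the 10 pairs, so 15 choices force a sum of 24.

15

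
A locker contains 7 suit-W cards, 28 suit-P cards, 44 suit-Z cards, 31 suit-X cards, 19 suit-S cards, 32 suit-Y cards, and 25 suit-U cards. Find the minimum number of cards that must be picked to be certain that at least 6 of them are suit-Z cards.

148

In the worst case for collecting suit-Z cards, every non-suit-Z card comes out first.
There are 7 + 28 + 31 + 19 + 32 + 25 = 142 non-suit-Z cards altogether.
After those, each further card must be suit-Z, so 142 + 6 = 148 draws guarantee 6 suit-Z cards.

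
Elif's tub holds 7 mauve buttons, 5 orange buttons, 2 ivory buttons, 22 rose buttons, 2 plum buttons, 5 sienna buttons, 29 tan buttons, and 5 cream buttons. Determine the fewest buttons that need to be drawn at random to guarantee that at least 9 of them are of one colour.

43

By pigeonhole, put each drawn button into a box by colour. The largest draw with every box below 9 takes min(count, 8) from each colour; colours with fewer than 8 contribute all they have.
Σ min(cᵢ, 8) = 7 + 5 + 2 + 8 + 2 + 5 + 8 + 5 = 42.
Draw number 42 + 1 = 43 must push one box to 9.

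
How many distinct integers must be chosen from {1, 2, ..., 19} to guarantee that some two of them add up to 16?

A set avoiding the sum 16 can contain at most one of each pair {x, 16−x}, plus the 5 elements whose complement lies outside the range or equal to its own complement.
The integers 8, …, 19 (12 of them) are such a set: any two sum to at least 8+9 = 17 > 16.
By the pigeonhole principle, any 13th integer completes one of the 7 pairs, so 13 choices force a sum of 16.

13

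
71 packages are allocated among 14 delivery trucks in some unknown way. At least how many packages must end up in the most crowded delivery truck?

6

The 14 delivery trucks are the holes and the 71 packages are the pigeons.
If every delivery truck held at most 5 packages, the total would be at most 14 × 5 = 70, which is less than 71.
So some delivery truck holds at least ⌈71/14⌉ = 6 packages.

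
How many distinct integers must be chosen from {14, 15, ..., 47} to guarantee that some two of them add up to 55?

A set avoiding the sum 55 can contain at most one of each pair {x, 55−x}, plus the 6 elements whose complement lies outside the range.
The integers 28, …, 47 (20 of them) are such a set: any two sum to at least 28+29 = 57 > 55.
Pigeonhole: any 21st integer completes one of the 14 pairs, so 21 choices force a sum of 55.

21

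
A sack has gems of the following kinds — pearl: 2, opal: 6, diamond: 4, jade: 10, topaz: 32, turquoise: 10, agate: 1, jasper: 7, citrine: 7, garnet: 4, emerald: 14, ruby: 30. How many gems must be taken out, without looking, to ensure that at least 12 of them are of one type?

85

By pigeonhole, put each drawn gem into a box by type. The largest draw with every box below 12 takes min(count, 11) from each type; types with fewer than 11 contribute all they have.
Σ min(cᵢ, 11) = 2 + 6 + 4 + 10 + 11 + 10 + 1 + 7 + 7 + 4 + 11 + 11 = 84.
Draw number 84 + 1 = 85 must push one box to 12.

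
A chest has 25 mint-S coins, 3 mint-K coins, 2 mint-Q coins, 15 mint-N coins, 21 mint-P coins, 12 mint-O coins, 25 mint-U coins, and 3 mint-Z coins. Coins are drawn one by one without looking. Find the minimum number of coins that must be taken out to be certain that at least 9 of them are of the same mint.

49

Put each drawn coin into a box by mint. The largest draw with every box below 9 takes min(count, 8) from each mint; mints with fewer than 8 contribute all they have.
Σ min(cᵢ, 8) = 8 + 3 + 2 + 8 + 8 + 8 + 8 + 3 = 48.
Draw number 48 + 1 = 49 must push one box to 9.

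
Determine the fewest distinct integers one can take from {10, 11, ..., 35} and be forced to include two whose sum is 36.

19

A set avoiding the sum 36 can contain at most one of each pair {x, 36−x}, plus the 10 elements whose complement lies outside the range or equal to its own complement.
The integers 18, …, 35 (18 of them) are such a set: any two sum to at least 18+19 = 37 > 36.
Any 19th integer completes one of the 8 pairs, so 19 choices force a sum of 36.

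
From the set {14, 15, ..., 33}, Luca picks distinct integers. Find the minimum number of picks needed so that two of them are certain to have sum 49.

A set avoiding the sum 49 can contain at most one of each pair {x, 49−x}, plus the 2 elements whose complement lies outside the range.
The integers 14, …, 24 (11 of them) are such a set: any two sum to at least 14+15 = 29 and at most 23+24 = 47 < 49.
Any 12th integer completes one of the 9 pairs, so 12 choices force a sum of 49.

12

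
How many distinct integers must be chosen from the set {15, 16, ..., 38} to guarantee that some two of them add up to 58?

Group the elements by complementary pair {x, 58−x}: {20,38}, {21,37}, {22,36}, …, giving 9 two-element pairs, the single value 29 (it cannot pair with itself since the integers are distinct), and 5 integers whose partner 58−x falls outside [15,38].
Treating each of those 15 groups as a pigeonhole, one can pick one integer per group — 15 integers — with no two summing to 58.
The 16th integer lands in an occupied pair, forcing a sum of 58.

16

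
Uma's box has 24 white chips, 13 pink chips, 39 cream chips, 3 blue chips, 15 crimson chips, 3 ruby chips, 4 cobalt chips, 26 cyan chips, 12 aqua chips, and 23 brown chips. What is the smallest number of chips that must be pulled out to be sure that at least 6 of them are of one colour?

46

By pigeonhole, put each drawn chip into a box by colour. The largest draw with every box below 6 takes min(count, 5) from each colour; colours with fewer than 5 contribute all they have.
Σ min(cᵢ, 5) = 5 + 5 + 5 + 3 + 5 + 3 + 4 + 5 + 5 + 5 = 45.
Draw number 45 + 1 = 46 must push one box to 6.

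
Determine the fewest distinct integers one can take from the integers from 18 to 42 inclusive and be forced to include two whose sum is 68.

18

Group the elements by complementary pair {x, 68−x}: {26,42}, {27,41}, {28,40}, …, giving 8 two-element pairs, the single value 34 (it cannot pair with itself since the integers are distinct), and 8 integers whose partner 68−x falls outside [18,42].
By pigeonhole, treating each of those 17 groups as a pigeonhole, one can pick one integer per group — 17 integers — with no two summing to 68.
The 18th integer lands in an occupied pair, forcing a sum of 68.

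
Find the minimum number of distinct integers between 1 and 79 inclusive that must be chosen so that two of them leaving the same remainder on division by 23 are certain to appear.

24

By the pigeonhole principle, the 23 residue classes mod 23 are the pigeonholes.
With 23 integers one could put 1 in each residue class and have no class reach 2.
The 24th integer pushes some class to 2, so 23·1 + 1 = 24.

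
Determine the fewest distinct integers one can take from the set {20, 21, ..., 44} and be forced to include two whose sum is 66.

15

Group the elements by complementary pair {x, 66−x}: {22,44}, {23,43}, {24,42}, …, giving 11 two-element pairs, the single value 33 (it cannot pair with itself since the integers are distinct), and 2 integers whose partner 66−x falls outside [20,44].
Treating each of those 14 groups as a pigeonhole, one can pick one integer per group — 14 integers — with no two summing to 66.
The 15th integer lands in an occupied pair, forcing a sum of 66.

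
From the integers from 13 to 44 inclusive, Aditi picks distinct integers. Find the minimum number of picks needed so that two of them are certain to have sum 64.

Group the elements by complementary pair {x, 64−x}: {20,44}, {21,43}, {22,42}, …, giving 12 two-element pairs, the single value 32 (it cannot pair with itself since the integers are distinct), and 7 integers whose partner 64−x falls outside [13,44].
Pigeonhole: treating each of those 20 groups as a pigeonhole, one can pick one integer per group — 20 integers — with no two summing to 64.
The 21st integer lands in an occupied pair, forcing a sum of 64.

21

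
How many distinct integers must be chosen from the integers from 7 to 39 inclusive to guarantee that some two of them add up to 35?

23

Two chosen integers sum to 35 exactly when both halves of some pair {x, 35−x} with 7 ≤ x ≤ 35−x ≤ 28 are chosen — 11 such pairs.
The remaining 11 elements (those with no distinct partner in range) can never complete a 35-sum, so the worst case takes all of them and one from each pair: 11 + 11 = 22.
The 23rd integer has to be the second member of some pair, so 22 + 1 = 23.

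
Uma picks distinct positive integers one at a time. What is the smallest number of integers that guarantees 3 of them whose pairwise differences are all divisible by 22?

45

Integers whose pairwise differences are multiples of 22 are exactly those sharing a remainder mod 22. Pigeonhole: the 22 residue classes mod 22 are the pigeonholes.
With 44 integers one could put 2 in each residue class and have no class reach 3.
The 45th integer pushes some class to 3, so 22·2 + 1 = 45.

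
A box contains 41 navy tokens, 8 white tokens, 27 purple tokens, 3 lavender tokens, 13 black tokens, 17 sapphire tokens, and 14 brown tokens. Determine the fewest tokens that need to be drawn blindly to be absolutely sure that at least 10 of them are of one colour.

An adversary could hand out at most 9 tokens per colour (white, lavender run out sooner): 9 + 8 + 9 + 3 + 9 + 9 + 9 = 56 tokens and still no colour has 10.
One more token lands in a colour already at 9, so 57 draws are enough and 56 are not.

57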